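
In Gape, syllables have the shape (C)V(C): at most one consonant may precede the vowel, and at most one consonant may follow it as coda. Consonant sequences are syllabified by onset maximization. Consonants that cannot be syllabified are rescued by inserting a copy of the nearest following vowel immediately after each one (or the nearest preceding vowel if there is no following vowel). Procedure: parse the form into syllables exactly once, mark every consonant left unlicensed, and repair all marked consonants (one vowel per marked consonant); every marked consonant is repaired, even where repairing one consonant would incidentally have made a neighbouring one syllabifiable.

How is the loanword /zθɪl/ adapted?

Under (C)V(C), the unsyllabifiable consonants are /z/ (at most one coda consonant is licensed; onsets are limited to one consonant).
Each unlicensed consonant becomes the onset of a new syllable: /z/ → /zɪ/.

zɪθɪl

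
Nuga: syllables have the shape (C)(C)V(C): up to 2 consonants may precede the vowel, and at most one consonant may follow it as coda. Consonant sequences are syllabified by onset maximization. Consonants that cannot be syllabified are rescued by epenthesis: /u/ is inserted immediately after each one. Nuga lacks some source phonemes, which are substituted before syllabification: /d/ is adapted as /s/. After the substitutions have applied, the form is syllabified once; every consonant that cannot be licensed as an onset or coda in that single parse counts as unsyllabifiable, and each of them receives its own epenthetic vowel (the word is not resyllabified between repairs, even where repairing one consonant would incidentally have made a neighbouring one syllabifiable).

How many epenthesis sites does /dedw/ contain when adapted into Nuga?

1

After substitution the input is /sesw/.
The unsyllabifiable consonants are /w/; each receives one epenthetic vowel.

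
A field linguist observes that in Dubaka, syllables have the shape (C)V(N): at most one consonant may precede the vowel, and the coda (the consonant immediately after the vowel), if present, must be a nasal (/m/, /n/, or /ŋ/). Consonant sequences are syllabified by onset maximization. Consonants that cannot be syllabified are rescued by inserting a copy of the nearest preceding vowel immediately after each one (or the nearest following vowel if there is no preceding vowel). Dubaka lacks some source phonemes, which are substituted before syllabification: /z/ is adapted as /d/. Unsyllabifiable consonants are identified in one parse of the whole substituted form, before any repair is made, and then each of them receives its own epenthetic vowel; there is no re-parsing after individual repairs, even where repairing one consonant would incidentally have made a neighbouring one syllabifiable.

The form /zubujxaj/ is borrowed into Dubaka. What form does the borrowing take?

Substitution: /z/ → /d/, giving /dubujxaj/.
The consonants /j/, /j/ cannot be parsed into a legal (C)V(N) syllable (only a nasal (/m/, /n/, or /ŋ/) is licensed in coda position; onsets are limited to one consonant).
Epenthesis after each stranded consonant: /j/ → /ju/, /j/ → /ja/.

dubujuxaja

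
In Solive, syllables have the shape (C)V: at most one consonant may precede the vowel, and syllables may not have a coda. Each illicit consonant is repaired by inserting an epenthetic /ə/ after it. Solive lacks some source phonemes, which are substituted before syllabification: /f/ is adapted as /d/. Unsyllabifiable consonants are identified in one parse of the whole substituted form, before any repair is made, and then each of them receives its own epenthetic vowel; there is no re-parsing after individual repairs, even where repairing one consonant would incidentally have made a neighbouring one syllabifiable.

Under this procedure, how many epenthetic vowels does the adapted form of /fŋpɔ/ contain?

After substitution the input is /dŋpɔ/.
The unsyllabifiable consonants are /d/, /ŋ/; each receives one epenthetic vowel.

2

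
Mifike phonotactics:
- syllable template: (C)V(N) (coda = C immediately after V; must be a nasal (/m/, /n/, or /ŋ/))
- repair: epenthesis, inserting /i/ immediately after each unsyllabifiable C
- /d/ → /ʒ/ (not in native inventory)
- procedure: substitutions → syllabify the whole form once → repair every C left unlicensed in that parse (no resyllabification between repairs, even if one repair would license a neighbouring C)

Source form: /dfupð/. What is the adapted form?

Substitution: /d/ → /ʒ/, giving /ʒfupð/.
The consonants /ʒ/, /p/, /ð/ cannot be parsed into a legal (C)V(N) syllable (only a nasal (/m/, /n/, or /ŋ/) is licensed in coda position; onsets are limited to one consonant).
Each unlicensed consonant becomes the onset of a new syllable: /ʒ/ → /ʒi/, /p/ → /pi/, /ð/ → /ði/.

ʒifupiði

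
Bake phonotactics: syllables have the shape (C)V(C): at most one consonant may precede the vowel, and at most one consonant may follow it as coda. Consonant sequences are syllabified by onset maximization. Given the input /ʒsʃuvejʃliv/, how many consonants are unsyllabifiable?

3

Syllabifying with onset maximization leaves /ʒ/, /s/, /ʃ/ stranded (at most one coda consonant is licensed; onsets are limited to one consonant).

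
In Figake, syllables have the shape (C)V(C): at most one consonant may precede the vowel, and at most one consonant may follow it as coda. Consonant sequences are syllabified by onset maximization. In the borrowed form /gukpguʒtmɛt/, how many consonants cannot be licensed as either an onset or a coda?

Syllabifying with onset maximization leaves /p/, /t/ stranded (at most one coda consonant is licensed; onsets are limited to one consonant).

2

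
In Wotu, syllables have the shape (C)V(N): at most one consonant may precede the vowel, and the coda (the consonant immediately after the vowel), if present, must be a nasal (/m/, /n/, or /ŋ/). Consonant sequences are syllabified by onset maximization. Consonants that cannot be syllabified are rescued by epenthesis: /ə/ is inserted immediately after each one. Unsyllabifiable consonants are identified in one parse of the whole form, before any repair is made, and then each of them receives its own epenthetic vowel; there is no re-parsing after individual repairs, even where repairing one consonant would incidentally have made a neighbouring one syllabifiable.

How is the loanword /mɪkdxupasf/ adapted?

The consonants /k/, /d/, /s/, /f/ cannot be parsed into a legal (C)V(N) syllable (only a nasal (/m/, /n/, or /ŋ/) is licensed in coda position; onsets are limited to one consonant).
Epenthesis after each stranded consonant: /k/ → /kə/, /d/ → /də/, /s/ → /sə/, /f/ → /fə/.

mɪkədəxupasəfə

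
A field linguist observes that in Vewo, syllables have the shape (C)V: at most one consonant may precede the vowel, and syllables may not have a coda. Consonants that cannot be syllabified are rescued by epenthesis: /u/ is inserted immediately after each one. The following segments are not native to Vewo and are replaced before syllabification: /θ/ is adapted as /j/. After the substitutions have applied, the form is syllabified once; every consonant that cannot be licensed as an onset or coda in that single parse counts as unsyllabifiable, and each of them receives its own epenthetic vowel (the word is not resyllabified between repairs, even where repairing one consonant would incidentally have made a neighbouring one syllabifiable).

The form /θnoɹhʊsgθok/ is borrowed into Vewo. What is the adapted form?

Substitution: /θ/ → /j/, giving /jnoɹhʊsgjok/.
Syllabifying with onset maximization leaves /j/, /ɹ/, /s/, /g/, /k/ stranded (no codas are permitted; onsets are limited to one consonant).
Each unlicensed consonant becomes the onset of a new syllable: /j/ → /ju/, /ɹ/ → /ɹu/, /s/ → /su/, /g/ → /gu/, /k/ → /ku/.

junoɹuhʊsugujoku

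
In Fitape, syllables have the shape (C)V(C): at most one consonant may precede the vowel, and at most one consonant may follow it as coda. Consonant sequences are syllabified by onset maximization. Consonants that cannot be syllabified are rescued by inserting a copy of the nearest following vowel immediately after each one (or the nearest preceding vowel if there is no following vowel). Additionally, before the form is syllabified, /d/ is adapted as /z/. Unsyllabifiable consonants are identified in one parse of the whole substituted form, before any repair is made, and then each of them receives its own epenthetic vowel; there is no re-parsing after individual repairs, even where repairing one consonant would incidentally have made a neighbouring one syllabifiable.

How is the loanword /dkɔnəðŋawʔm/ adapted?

Substitution: /d/ → /z/, giving /zkɔnəðŋawʔm/.
Under (C)V(C), the unsyllabifiable consonants are /z/, /ʔ/, /m/ (at most one coda consonant is licensed; onsets are limited to one consonant).
Each unlicensed consonant becomes the onset of a new syllable: /z/ → /zɔ/, /ʔ/ → /ʔa/, /m/ → /ma/.

zɔkɔnəðŋawʔama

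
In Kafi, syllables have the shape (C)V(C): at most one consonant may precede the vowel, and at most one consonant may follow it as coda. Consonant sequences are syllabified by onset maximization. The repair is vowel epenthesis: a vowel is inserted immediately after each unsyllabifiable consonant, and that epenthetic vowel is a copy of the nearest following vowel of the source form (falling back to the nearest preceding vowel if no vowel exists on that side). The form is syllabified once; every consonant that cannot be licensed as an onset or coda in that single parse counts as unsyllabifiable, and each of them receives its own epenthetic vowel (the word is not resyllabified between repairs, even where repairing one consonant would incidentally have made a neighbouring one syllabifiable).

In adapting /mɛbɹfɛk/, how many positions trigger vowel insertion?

1

The unsyllabifiable consonants are /ɹ/; each receives one epenthetic vowel.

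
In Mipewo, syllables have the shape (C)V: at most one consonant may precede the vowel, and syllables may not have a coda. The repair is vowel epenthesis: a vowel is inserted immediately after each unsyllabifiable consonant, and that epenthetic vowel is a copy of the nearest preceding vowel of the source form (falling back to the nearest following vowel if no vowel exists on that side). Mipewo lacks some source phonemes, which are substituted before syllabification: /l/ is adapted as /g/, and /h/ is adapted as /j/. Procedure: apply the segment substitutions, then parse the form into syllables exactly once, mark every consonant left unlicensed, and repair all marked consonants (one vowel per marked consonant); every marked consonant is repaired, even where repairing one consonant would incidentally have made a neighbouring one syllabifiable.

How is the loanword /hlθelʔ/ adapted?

jegeθegeʔe

Substitution: /h/ → /j/, /l/ → /g/, giving /jgθegʔ/.
Under (C)V, the unsyllabifiable consonants are /j/, /g/, /g/, /ʔ/ (no codas are permitted; onsets are limited to one consonant).
Epenthesis after each stranded consonant: /j/ → /je/, /g/ → /ge/, /g/ → /ge/, /ʔ/ → /ʔe/.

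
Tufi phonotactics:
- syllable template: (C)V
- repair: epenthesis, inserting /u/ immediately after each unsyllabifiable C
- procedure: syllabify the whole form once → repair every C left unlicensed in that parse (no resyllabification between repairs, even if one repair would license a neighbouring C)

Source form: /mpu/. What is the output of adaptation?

The consonants /m/ cannot be parsed into a legal (C)V syllable (no codas are permitted; onsets are limited to one consonant).
Epenthesis after each stranded consonant: /m/ → /mu/.

mupu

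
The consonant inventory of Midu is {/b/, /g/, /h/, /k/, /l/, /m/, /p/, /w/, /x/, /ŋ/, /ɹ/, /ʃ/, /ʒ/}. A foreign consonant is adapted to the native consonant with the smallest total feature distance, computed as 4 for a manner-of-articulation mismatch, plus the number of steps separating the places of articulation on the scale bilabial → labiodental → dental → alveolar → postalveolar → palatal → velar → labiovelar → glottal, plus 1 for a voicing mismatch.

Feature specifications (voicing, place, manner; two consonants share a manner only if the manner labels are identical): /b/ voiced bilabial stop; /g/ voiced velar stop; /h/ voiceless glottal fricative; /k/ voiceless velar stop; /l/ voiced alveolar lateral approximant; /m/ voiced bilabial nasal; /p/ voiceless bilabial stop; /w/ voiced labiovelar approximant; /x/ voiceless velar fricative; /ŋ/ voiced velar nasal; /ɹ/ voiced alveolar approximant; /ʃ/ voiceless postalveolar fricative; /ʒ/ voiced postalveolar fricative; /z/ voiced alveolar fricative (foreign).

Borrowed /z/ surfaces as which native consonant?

ʒ

/ʒ/ is closest: same manner (fricative), place distance 1 (alveolar→postalveolar), same voicing; total 1. Next closest is /ʃ/ at distance 2.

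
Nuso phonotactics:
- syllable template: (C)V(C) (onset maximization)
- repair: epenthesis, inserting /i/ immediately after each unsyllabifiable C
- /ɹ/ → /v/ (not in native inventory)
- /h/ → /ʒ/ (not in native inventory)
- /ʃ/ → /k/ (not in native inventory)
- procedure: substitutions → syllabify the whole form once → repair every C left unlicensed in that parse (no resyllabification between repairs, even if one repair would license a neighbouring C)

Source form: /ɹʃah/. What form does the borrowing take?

vikaʒ

Substitution: /ɹ/ → /v/, /ʃ/ → /k/, /h/ → /ʒ/, giving /vkaʒ/.
Under (C)V(C), the unsyllabifiable consonants are /v/ (at most one coda consonant is licensed; onsets are limited to one consonant).
Inserting the epenthetic vowel yields /v/ → /vi/.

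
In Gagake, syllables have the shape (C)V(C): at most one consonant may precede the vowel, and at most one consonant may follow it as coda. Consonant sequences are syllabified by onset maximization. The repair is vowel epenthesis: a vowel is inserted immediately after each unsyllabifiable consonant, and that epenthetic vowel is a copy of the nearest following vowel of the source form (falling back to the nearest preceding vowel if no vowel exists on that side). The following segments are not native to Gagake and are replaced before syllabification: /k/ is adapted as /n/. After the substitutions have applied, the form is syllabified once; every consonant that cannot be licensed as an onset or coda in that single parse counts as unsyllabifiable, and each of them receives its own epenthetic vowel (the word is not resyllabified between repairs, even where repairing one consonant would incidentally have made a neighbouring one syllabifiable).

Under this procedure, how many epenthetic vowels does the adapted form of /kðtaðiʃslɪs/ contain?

After substitution the input is /nðtaðiʃslɪs/.
The unsyllabifiable consonants are /n/, /ð/, /s/; each receives one epenthetic vowel.

3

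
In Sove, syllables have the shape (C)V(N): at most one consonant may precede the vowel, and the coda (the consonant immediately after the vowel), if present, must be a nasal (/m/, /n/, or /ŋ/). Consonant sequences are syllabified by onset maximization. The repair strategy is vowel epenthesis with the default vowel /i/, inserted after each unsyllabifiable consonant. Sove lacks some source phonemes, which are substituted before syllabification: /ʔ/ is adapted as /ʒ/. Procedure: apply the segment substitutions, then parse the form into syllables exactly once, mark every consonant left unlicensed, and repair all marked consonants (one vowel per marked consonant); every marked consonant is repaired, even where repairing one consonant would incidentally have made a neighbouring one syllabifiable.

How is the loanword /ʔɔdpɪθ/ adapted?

Substitution: /ʔ/ → /ʒ/, giving /ʒɔdpɪθ/.
Syllabifying with onset maximization leaves /d/, /θ/ stranded (only a nasal (/m/, /n/, or /ŋ/) is licensed in coda position; onsets are limited to one consonant).
Epenthesis after each stranded consonant: /d/ → /di/, /θ/ → /θi/.

ʒɔdipɪθi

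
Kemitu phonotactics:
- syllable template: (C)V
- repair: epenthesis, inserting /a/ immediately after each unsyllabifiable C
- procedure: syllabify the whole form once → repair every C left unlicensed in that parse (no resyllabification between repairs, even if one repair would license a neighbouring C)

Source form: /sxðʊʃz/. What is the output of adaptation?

saxaðʊʃaza

Under (C)V, the unsyllabifiable consonants are /s/, /x/, /ʃ/, /z/ (no codas are permitted; onsets are limited to one consonant).
Inserting the epenthetic vowel yields /s/ → /sa/, /x/ → /xa/, /ʃ/ → /ʃa/, /z/ → /za/.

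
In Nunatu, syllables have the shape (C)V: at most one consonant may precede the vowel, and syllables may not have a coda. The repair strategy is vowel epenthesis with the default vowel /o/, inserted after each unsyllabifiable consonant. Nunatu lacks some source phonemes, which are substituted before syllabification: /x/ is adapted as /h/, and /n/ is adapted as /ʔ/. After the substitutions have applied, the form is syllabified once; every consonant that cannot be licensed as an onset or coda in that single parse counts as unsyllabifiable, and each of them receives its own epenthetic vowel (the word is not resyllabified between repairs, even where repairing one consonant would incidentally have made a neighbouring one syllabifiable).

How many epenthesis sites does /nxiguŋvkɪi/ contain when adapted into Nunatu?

After substitution the input is /ʔhiguŋvkɪi/.
The unsyllabifiable consonants are /ʔ/, /ŋ/, /v/; each receives one epenthetic vowel.

3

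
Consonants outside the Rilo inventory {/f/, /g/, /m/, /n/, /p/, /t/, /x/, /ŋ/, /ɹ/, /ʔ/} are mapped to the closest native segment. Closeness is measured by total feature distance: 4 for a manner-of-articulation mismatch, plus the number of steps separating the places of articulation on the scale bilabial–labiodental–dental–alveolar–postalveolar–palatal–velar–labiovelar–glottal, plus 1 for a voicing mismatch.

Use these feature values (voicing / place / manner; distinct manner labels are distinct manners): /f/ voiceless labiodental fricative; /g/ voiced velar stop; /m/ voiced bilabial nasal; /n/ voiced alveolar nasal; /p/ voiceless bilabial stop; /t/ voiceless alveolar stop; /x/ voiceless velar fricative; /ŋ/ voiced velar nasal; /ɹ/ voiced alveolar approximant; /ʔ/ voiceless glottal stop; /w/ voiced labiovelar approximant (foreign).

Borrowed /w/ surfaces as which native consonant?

/ɹ/ is closest: same manner (approximant), place distance 4 (labiovelar→alveolar), same voicing; total 4. Next closest is /g/ at distance 5.

ɹ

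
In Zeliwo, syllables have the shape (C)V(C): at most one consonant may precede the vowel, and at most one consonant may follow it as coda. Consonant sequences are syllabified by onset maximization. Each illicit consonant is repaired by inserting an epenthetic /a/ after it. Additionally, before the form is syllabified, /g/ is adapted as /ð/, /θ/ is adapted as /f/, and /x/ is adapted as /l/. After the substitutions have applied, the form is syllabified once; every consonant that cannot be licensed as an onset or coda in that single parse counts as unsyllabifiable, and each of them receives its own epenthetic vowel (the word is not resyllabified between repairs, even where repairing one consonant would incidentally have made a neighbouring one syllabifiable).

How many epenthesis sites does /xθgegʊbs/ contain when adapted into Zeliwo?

After substitution the input is /lfðeðʊbs/.
The unsyllabifiable consonants are /l/, /f/, /s/; each receives one epenthetic vowel.

3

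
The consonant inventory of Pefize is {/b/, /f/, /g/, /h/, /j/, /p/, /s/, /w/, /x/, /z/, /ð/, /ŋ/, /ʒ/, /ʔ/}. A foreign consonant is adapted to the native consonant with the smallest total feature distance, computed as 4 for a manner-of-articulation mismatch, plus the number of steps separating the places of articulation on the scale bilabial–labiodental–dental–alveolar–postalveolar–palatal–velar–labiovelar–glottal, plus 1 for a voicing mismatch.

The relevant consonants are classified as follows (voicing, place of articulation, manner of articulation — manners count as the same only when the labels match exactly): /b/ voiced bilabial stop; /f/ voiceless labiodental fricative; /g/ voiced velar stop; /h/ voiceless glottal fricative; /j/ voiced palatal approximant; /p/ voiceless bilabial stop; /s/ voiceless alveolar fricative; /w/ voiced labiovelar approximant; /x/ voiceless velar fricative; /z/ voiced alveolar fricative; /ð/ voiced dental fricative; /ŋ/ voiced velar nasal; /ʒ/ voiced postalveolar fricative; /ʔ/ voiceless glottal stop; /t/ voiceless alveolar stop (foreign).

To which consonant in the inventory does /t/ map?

/p/ is closest: same manner (stop), place distance 3 (alveolar→bilabial), same voicing; total 3. Next closest is /b/ at distance 4.

p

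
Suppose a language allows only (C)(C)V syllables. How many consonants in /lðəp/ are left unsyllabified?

Under (C)(C)V, the unsyllabifiable consonants are /p/ (no codas are permitted; onsets may contain at most 2 consonants).

1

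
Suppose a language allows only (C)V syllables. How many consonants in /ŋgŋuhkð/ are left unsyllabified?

Syllabifying with onset maximization leaves /ŋ/, /g/, /h/, /k/, /ð/ stranded (no codas are permitted; onsets are limited to one consonant).

5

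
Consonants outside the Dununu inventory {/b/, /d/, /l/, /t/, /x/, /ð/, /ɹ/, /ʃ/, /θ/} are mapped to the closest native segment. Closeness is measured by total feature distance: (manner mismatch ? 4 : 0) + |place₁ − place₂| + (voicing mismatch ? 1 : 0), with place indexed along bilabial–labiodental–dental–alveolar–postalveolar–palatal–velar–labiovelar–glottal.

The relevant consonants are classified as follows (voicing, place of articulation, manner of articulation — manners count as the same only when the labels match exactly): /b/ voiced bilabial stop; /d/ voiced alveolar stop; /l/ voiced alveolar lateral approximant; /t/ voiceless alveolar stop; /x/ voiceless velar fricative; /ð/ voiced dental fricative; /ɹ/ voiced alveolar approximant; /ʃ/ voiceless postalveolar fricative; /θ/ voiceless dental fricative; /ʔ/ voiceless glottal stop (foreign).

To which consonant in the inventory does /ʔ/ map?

/t/ is closest: same manner (stop), place distance 5 (glottal→alveolar), same voicing; total 5. Next closest is /d/ at distance 6.

t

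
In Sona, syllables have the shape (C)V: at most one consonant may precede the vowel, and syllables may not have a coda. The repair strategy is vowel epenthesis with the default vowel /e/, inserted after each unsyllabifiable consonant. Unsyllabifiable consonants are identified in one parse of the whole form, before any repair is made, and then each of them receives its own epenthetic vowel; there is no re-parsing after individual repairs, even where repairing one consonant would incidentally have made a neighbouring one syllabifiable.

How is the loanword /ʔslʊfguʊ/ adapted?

ʔeselʊfeguʊ

The consonants /ʔ/, /s/, /f/ cannot be parsed into a legal (C)V syllable (no codas are permitted; onsets are limited to one consonant).
Epenthesis after each stranded consonant: /ʔ/ → /ʔe/, /s/ → /se/, /f/ → /fe/.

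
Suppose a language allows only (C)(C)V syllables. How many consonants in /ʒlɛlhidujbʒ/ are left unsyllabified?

Syllabifying with onset maximization leaves /j/, /b/, /ʒ/ stranded (no codas are permitted; onsets may contain at most 2 consonants).

3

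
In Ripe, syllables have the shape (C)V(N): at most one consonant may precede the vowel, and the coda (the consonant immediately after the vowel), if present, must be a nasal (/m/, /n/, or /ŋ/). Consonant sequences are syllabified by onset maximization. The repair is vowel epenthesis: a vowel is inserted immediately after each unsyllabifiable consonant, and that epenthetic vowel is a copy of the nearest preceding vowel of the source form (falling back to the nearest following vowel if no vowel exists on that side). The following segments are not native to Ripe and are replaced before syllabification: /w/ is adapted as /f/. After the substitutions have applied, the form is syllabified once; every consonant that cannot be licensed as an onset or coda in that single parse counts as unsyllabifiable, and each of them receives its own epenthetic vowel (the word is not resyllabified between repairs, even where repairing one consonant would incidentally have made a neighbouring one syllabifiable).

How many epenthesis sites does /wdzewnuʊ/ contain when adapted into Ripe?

3

After substitution the input is /fdzefnuʊ/.
The unsyllabifiable consonants are /f/, /d/, /f/; each receives one epenthetic vowel.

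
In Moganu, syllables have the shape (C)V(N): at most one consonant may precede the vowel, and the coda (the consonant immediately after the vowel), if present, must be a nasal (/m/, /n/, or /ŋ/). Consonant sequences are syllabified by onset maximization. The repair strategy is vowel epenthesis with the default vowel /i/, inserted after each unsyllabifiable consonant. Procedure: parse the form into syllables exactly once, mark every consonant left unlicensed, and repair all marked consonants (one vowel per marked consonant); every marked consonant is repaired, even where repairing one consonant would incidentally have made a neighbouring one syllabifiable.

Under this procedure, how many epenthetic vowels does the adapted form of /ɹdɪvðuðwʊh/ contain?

4

The unsyllabifiable consonants are /ɹ/, /v/, /ð/, /h/; each receives one epenthetic vowel.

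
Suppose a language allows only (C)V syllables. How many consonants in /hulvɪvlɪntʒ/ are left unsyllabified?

Under (C)V, the unsyllabifiable consonants are /l/, /v/, /n/, /t/, /ʒ/ (no codas are permitted; onsets are limited to one consonant).

5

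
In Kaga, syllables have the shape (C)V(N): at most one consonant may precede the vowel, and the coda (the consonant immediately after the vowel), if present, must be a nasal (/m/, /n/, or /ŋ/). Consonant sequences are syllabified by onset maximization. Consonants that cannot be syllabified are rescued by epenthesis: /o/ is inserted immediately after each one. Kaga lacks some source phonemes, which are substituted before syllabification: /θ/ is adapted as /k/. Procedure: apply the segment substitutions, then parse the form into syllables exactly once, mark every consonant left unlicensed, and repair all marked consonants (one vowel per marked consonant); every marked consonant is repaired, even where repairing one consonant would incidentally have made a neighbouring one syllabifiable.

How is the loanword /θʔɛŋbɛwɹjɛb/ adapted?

Substitution: /θ/ → /k/, giving /kʔɛŋbɛwɹjɛb/.
Under (C)V(N), the unsyllabifiable consonants are /k/, /w/, /ɹ/, /b/ (only a nasal (/m/, /n/, or /ŋ/) is licensed in coda position; onsets are limited to one consonant).
Each unlicensed consonant becomes the onset of a new syllable: /k/ → /ko/, /w/ → /wo/, /ɹ/ → /ɹo/, /b/ → /bo/.

koʔɛŋbɛwoɹojɛbo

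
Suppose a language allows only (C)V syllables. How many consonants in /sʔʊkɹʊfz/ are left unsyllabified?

4

Syllabifying with onset maximization leaves /s/, /k/, /f/, /z/ stranded (no codas are permitted; onsets are limited to one consonant).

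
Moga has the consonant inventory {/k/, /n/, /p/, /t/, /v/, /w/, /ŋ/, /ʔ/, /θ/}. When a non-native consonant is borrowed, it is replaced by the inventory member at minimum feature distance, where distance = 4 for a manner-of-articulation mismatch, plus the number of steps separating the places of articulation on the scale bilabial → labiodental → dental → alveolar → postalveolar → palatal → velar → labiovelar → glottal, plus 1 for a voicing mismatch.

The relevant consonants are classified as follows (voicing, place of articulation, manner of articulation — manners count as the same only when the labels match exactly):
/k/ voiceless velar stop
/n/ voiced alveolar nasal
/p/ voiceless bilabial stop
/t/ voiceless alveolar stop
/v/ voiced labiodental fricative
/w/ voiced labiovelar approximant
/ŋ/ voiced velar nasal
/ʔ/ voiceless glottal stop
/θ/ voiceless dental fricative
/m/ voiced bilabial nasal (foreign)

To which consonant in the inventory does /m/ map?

n

/n/ is closest: same manner (nasal), place distance 3 (bilabial→alveolar), same voicing; total 3. Next closest is /p/ at distance 5.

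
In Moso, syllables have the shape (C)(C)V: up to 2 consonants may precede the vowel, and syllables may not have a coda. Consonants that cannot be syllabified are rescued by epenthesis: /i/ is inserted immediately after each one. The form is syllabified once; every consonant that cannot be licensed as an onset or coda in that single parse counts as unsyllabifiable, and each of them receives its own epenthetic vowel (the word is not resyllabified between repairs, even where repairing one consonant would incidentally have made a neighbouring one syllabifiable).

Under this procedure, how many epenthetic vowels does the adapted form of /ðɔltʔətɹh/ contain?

4

The unsyllabifiable consonants are /l/, /t/, /ɹ/, /h/; each receives one epenthetic vowel.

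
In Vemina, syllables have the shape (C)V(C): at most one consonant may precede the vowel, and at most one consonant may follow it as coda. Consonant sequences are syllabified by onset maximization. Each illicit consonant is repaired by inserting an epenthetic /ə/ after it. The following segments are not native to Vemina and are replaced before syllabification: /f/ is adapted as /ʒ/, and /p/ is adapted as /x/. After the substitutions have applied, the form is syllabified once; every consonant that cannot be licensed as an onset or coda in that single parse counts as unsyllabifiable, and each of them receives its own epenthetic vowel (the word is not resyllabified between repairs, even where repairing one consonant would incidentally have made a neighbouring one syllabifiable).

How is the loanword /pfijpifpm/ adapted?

Substitution: /p/ → /x/, /f/ → /ʒ/, giving /xʒijxiʒxm/.
Syllabifying with onset maximization leaves /x/, /x/, /m/ stranded (at most one coda consonant is licensed; onsets are limited to one consonant).
Inserting the epenthetic vowel yields /x/ → /xə/, /x/ → /xə/, /m/ → /mə/.

xəʒijxiʒxəmə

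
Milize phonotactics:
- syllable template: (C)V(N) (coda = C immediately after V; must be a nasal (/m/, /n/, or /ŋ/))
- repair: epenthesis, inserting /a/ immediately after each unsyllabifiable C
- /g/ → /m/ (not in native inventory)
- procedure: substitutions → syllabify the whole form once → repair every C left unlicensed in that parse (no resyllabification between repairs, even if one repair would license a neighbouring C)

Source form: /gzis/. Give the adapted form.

mazisa

Substitution: /g/ → /m/, giving /mzis/.
Syllabifying with onset maximization leaves /m/, /s/ stranded (only a nasal (/m/, /n/, or /ŋ/) is licensed in coda position; onsets are limited to one consonant).
Epenthesis after each stranded consonant: /m/ → /ma/, /s/ → /sa/.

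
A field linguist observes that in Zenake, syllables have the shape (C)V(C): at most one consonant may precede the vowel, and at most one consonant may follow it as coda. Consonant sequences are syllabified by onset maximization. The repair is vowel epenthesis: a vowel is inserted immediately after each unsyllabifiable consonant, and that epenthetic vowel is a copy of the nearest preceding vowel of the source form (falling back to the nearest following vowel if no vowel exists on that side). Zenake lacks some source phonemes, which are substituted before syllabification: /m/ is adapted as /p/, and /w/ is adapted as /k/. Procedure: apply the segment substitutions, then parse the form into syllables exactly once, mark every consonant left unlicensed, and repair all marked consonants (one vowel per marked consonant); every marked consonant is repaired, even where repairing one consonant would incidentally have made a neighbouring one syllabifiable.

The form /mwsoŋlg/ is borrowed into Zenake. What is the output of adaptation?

pokosoŋlogo

Substitution: /m/ → /p/, /w/ → /k/, giving /pksoŋlg/.
The consonants /p/, /k/, /l/, /g/ cannot be parsed into a legal (C)V(C) syllable (at most one coda consonant is licensed; onsets are limited to one consonant).
Each unlicensed consonant becomes the onset of a new syllable: /p/ → /po/, /k/ → /ko/, /l/ → /lo/, /g/ → /go/.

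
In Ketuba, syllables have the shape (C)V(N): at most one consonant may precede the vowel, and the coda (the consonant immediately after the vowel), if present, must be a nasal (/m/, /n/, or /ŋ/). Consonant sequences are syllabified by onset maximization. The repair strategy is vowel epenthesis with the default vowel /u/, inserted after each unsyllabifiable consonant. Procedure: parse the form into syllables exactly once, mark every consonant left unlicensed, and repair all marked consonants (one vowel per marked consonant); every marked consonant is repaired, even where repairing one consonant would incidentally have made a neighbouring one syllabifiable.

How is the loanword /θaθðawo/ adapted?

The consonants /θ/ cannot be parsed into a legal (C)V(N) syllable (only a nasal (/m/, /n/, or /ŋ/) is licensed in coda position; onsets are limited to one consonant).
Each unlicensed consonant becomes the onset of a new syllable: /θ/ → /θu/.

θaθuðawo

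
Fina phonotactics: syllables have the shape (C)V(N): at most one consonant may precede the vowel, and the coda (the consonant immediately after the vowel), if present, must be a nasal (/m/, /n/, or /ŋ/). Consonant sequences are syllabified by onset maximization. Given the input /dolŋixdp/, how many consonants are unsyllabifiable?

4

Under (C)V(N), the unsyllabifiable consonants are /l/, /x/, /d/, /p/ (only a nasal (/m/, /n/, or /ŋ/) is licensed in coda position; onsets are limited to one consonant).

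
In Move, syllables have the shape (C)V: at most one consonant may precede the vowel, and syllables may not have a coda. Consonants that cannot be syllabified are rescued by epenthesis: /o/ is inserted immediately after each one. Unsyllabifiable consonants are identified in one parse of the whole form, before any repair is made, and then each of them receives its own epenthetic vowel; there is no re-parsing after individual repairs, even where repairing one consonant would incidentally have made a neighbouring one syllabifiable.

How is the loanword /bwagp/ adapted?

Under (C)V, the unsyllabifiable consonants are /b/, /g/, /p/ (no codas are permitted; onsets are limited to one consonant).
Each unlicensed consonant becomes the onset of a new syllable: /b/ → /bo/, /g/ → /go/, /p/ → /po/.

bowagopo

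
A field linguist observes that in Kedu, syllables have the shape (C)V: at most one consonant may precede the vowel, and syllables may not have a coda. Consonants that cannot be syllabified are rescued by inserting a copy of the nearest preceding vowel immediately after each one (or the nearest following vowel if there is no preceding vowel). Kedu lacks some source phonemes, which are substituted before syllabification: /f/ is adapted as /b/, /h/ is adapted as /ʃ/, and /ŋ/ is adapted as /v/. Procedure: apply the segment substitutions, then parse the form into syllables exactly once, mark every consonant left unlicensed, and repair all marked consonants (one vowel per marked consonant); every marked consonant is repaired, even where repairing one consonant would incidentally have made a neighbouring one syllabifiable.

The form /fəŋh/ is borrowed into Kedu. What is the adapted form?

Substitution: /f/ → /b/, /ŋ/ → /v/, /h/ → /ʃ/, giving /bəvʃ/.
Syllabifying with onset maximization leaves /v/, /ʃ/ stranded (no codas are permitted; onsets are limited to one consonant).
Epenthesis after each stranded consonant: /v/ → /və/, /ʃ/ → /ʃə/.

bəvəʃə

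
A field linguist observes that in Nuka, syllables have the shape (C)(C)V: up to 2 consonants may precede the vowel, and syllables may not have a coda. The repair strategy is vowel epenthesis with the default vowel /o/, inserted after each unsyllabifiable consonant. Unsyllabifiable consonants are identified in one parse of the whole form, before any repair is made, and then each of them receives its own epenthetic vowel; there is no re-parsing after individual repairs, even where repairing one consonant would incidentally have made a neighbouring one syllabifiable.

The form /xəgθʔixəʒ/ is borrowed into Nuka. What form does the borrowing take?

xəgoθʔixəʒo

The consonants /g/, /ʒ/ cannot be parsed into a legal (C)(C)V syllable (no codas are permitted; onsets may contain at most 2 consonants).
Epenthesis after each stranded consonant: /g/ → /go/, /ʒ/ → /ʒo/.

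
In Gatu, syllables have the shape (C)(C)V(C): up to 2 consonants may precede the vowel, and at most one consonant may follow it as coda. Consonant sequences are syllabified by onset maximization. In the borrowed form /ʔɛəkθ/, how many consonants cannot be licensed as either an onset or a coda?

1

The consonants /θ/ cannot be parsed into a legal (C)(C)V(C) syllable (at most one coda consonant is licensed; onsets may contain at most 2 consonants).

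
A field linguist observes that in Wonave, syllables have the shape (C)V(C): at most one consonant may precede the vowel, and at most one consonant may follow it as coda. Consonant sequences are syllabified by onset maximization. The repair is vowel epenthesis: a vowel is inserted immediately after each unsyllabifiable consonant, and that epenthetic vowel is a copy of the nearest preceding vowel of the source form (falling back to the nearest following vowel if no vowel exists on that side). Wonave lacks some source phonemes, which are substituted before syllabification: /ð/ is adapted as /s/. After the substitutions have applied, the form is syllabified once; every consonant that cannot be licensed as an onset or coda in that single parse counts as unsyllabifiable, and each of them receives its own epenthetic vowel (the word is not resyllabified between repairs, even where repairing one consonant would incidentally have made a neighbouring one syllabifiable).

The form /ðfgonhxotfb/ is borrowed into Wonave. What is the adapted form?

Substitution: /ð/ → /s/, giving /sfgonhxotfb/.
Under (C)V(C), the unsyllabifiable consonants are /s/, /f/, /h/, /f/, /b/ (at most one coda consonant is licensed; onsets are limited to one consonant).
Epenthesis after each stranded consonant: /s/ → /so/, /f/ → /fo/, /h/ → /ho/, /f/ → /fo/, /b/ → /bo/.

sofogonhoxotfobo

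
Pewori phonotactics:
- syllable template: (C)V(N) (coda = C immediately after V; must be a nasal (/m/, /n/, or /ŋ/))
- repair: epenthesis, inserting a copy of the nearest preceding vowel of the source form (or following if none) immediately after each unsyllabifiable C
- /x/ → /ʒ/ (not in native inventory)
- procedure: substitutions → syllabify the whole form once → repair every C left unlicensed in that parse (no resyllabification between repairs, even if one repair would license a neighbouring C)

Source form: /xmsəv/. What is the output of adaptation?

ʒəməsəvə

Substitution: /x/ → /ʒ/, giving /ʒmsəv/.
Syllabifying with onset maximization leaves /ʒ/, /m/, /v/ stranded (only a nasal (/m/, /n/, or /ŋ/) is licensed in coda position; onsets are limited to one consonant).
Inserting the epenthetic vowel yields /ʒ/ → /ʒə/, /m/ → /mə/, /v/ → /və/.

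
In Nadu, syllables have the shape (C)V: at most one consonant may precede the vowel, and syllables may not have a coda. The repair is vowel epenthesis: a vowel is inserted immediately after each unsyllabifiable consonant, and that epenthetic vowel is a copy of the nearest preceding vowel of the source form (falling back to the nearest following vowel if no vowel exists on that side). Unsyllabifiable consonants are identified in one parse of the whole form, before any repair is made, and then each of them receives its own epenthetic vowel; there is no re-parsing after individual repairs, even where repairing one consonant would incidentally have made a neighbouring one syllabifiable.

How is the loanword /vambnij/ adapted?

Syllabifying with onset maximization leaves /m/, /b/, /j/ stranded (no codas are permitted; onsets are limited to one consonant).
Each unlicensed consonant becomes the onset of a new syllable: /m/ → /ma/, /b/ → /ba/, /j/ → /ji/.

vamabaniji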